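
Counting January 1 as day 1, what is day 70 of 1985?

January has 31 days (70 − 31 = 39 remain).
February has 28 days (39 − 28 = 11 remain).
11 into March → March 11.

1985-03-11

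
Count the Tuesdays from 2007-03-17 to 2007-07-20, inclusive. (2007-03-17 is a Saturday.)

18

2007-03-17 is a Saturday; the first Tuesday on or after it is 2007-03-20 (3 days later).
From 2007-03-20 to 2007-07-20: 11 + 30 + 31 + 30 + 20 = 122 days (rest of March, April, May, June, July).
122 ÷ 7 = 17 full weeks with remainder 3, so 17 more Tuesdays after the first → 18.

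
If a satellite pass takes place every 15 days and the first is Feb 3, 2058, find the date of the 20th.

The 20th occurrence is 19 intervals after the first: 19 × 15 = 285 days after Feb 3, 2058.
Feb has 28 days — 25 days to the end of Feb leaves 260.
Mar has 31 days (229 left).
Apr has 30 days (199 left).
May has 31 days (168 left).
Jun has 30 days (138 left).
Jul has 31 days (107 left).
Aug has 31 days (76 left).
Sep has 30 days (46 left).
Oct has 31 days (15 left).
15 days into Nov → Nov 15, 2058.

Nov 15, 2058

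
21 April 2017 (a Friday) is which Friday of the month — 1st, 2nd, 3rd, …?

Day 21 falls in week ⌈21/7⌉ of the month.
Days 1–7 hold the 1st Friday, 8–14 the 2nd, 15–21 the 3rd, 22–28 the 4th, 29–31 the 5th.
21 is in the range for the 3rd.

3rd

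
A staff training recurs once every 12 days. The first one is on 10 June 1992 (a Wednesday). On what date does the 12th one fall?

20 October 1992

The 12th occurrence is 11 intervals after the first: 11 × 12 = 132 days after 10 June 1992.
June has 30 days — 20 days to the end of June leaves 112.
July has 31 days (81 left).
August has 31 days (50 left).
September has 30 days (20 left).
20 days into October → 20 October 1992.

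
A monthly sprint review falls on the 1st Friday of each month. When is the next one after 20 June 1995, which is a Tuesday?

7 July 1995

June 1995 starts on a Thursday, so its 1st Friday is 2 June 1995 (1 day in).
That is not after 20 June 1995, so look at July 1995.
July 1995 starts on a Saturday, so its 1st Friday is 7 July 1995 (6 days in).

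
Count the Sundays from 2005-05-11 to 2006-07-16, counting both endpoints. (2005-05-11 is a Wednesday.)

2005-05-11 is a Wednesday; the first Sunday on or after it is 2005-05-15 (4 days later).
From 2005-05-15 to 2006-07-16: 230 + 197 = 427 days (rest of 2005, to 2006-07-16 in 2006).
427 ÷ 7 = 61 full weeks with remainder 0, so 61 more Sundays after the first → 62.

62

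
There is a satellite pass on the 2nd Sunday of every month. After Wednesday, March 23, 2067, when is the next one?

April 10, 2067

March 2067 starts on a Tuesday; its first Sunday is the 6th, so the 2nd Sunday is the 13th — March 13, 2067.
That is not after March 23, 2067, so look at April 2067.
April 2067 starts on a Friday; its first Sunday is the 3rd, so the 2nd Sunday is the 10th — April 10, 2067.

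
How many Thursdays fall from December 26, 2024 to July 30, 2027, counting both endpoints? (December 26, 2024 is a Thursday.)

December 26, 2024 is a Thursday; the first Thursday on or after it is December 26, 2024.
From December 26, 2024 to July 30, 2027: 5 + 365 + 365 + 211 = 946 days (rest of 2024, 2025, 2026, to July 30, 2027 in 2027).
946 ÷ 7 = 135 full weeks with remainder 1, so 135 more Thursdays after the first → 136.

136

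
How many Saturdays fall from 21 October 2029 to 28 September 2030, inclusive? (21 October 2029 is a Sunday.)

49

21 October 2029 is a Sunday; the first Saturday on or after it is 27 October 2029 (6 days later).
From 27 October 2029 to 28 September 2030: 65 + 271 = 336 days (rest of 2029, to 28 September 2030 in 2030).
336 ÷ 7 = 48 full weeks with remainder 0, so 48 more Saturdays after the first → 49.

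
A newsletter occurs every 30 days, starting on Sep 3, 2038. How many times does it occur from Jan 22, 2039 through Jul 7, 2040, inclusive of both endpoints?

Occurrences land 30·i days after Sep 3, 2038 for i = 0, 1, 2, …
Jan 22, 2039 is 141 days after the start; 141 ÷ 30 = 4 remainder 21; since the remainder is 21, round up to i = 5. First occurrence in the window: #6 on Jan 31, 2039 (5×30 = 150 days in).
Jul 7, 2040 is 673 days after the start; 673 ÷ 30 = 22 remainder 13. Last occurrence in the window: #23 on Jun 24, 2040.
Occurrences #6 through #23: 18 in total.

18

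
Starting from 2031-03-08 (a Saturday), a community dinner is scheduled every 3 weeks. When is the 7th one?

The 7th occurrence is 6 intervals after the first: 6 × 21 = 126 days after 2031-03-08.
March has 31 days — 23 days to the end of March leaves 103.
April has 30 days (73 left).
May has 31 days (42 left).
June has 30 days (12 left).
12 days into July → 2031-07-12.

2031-07-12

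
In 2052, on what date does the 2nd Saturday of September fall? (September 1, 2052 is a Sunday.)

September 2052 begins on a Sunday, so the first Saturday is September 7 (6 days later).
The 2nd Saturday is 1 weeks later: 7 + 7 = 14.

2052-09-14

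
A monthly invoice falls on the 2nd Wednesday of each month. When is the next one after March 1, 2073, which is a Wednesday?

March 2073 starts on a Wednesday; its first Wednesday is the 1st, so the 2nd Wednesday is the 8th — March 8, 2073.
March 8, 2073 is after March 1, 2073, so that is the next one.

March 8, 2073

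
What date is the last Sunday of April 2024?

April 2024 begins on a Monday, so the first Sunday is April 7 (6 days later).
April 2024 has 30 days. Adding weeks: 7, 14, 21, 28 — the last one ≤ 30 is the 28th.

April 28, 2024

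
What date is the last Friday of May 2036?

May 30, 2036

The first Friday of May 2036 is May 2.
May 2036 has 31 days. Adding weeks: 2, 9, 16, 23, 30 — the last one ≤ 31 is the 30th.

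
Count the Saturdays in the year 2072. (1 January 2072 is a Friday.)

53

1 January 2072 is a Friday; the first Saturday on or after it is 2 January 2072 (1 day later).
From 2 January 2072 to 31 December 2072: 29 + 29 + 31 + 30 + 31 + 30 + 31 + 31 + 30 + 31 + 30 + 31 = 364 days (rest of January, February, March, April, May, June, July, August, September, October, November, December).
364 ÷ 7 = 52 full weeks with remainder 0, so 52 more Saturdays after the first → 53.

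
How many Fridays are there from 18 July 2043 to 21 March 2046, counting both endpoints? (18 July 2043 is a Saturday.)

139

18 July 2043 is a Saturday; the first Friday on or after it is 24 July 2043 (6 days later).
From 24 July 2043 to 21 March 2046: 160 + 366 + 365 + 80 = 971 days (rest of 2043, 2044, 2045, to 21 March 2046 in 2046).
971 ÷ 7 = 138 full weeks with remainder 5, so 138 more Fridays after the first → 139.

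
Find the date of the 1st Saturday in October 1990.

6 October 1990

October 1990 begins on a Monday, so the first Saturday is October 6 (5 days later).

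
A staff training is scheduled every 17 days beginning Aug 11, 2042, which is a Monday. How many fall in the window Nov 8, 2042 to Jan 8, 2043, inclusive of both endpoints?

Occurrences land 17·i days after Aug 11, 2042 for i = 0, 1, 2, …
Nov 8, 2042 is 89 days after the start; 89 ÷ 17 = 5 remainder 4; since the remainder is 4, round up to i = 6. First occurrence in the window: #7 on Nov 21, 2042 (6×17 = 102 days in).
Jan 8, 2043 is 150 days after the start; 150 ÷ 17 = 8 remainder 14. Last occurrence in the window: #9 on Dec 25, 2042.
Occurrences #7 through #9: 3 in total.

3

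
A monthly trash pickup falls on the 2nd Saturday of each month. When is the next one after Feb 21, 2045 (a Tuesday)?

Feb 2045 starts on a Wednesday; its first Saturday is the 4th, so the 2nd Saturday is the 11th — Feb 11, 2045.
That is not after Feb 21, 2045, so look at Mar 2045.
Mar 2045 starts on a Wednesday; its first Saturday is the 4th, so the 2nd Saturday is the 11th — Mar 11, 2045.

Mar 11, 2045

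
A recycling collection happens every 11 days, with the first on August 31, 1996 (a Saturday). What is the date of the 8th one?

November 16, 1996

The 8th occurrence is 7 intervals after the first: 7 × 11 = 77 days after August 31, 1996.
August has 31 days — 0 days to the end of August leaves 77.
September has 30 days (47 left).
October has 31 days (16 left).
16 days into November → November 16, 1996.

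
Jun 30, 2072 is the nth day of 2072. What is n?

Days in months before Jun: 31 + 29 + 31 + 30 + 31 = 152.
Plus 30 days into Jun → day 182.

182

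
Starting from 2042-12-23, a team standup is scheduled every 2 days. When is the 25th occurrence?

The 25th occurrence is 24 intervals after the first: 24 × 2 = 48 days after 2042-12-23.
December has 31 days — 8 days to the end of December leaves 40.
January has 31 days (9 left).
9 days into February → 2043-02-09.

2043-02-09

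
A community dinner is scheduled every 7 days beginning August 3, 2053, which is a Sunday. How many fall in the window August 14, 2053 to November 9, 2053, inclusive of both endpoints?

Occurrences land 7·i days after August 3, 2053 for i = 0, 1, 2, …
August 14, 2053 is 11 days after the start; 11 ÷ 7 = 1 remainder 4; since the remainder is 4, round up to i = 2. First occurrence in the window: #3 on August 17, 2053 (2×7 = 14 days in).
November 9, 2053 is 98 days after the start; 98 ÷ 7 = 14 remainder 0. Last occurrence in the window: #15 on November 9, 2053.
Occurrences #3 through #15: 13 in total.

13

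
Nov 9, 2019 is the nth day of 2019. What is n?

Days in months before Nov: 31 + 28 + 31 + 30 + 31 + 30 + 31 + 31 + 30 + 31 = 304.
Plus 9 days into Nov → day 313.

313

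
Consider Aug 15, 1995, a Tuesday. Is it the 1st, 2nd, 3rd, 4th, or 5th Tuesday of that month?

Day 15 falls in week ⌈15/7⌉ of the month.
Days 1–7 hold the 1st Tuesday, 8–14 the 2nd, 15–21 the 3rd, 22–28 the 4th, 29–31 the 5th.
15 is in the range for the 3rd.

3rd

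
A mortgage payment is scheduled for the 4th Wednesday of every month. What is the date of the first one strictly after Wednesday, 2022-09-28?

September 2022 starts on a Thursday; its first Wednesday is the 7th, so the 4th Wednesday is the 28th — 2022-09-28.
That is not after 2022-09-28, so look at October 2022.
October 2022 starts on a Saturday; its first Wednesday is the 5th, so the 4th Wednesday is the 26th — 2022-10-26.

2022-10-26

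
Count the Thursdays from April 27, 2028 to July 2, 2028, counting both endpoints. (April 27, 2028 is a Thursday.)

10

April 27, 2028 is a Thursday; the first Thursday on or after it is April 27, 2028.
From April 27, 2028 to July 2, 2028: 3 + 31 + 30 + 2 = 66 days (rest of April, May, June, July).
66 ÷ 7 = 9 full weeks with remainder 3, so 9 more Thursdays after the first → 10.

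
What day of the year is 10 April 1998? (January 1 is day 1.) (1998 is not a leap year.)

100

Days in months before April: 31 + 28 + 31 = 90.
Plus 10 days into April → day 100.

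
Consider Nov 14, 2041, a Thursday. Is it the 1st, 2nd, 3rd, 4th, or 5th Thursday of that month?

2nd

Day 14 falls in week ⌈14/7⌉ of the month.
Days 1–7 hold the 1st Thursday, 8–14 the 2nd, 15–21 the 3rd, 22–28 the 4th, 29–31 the 5th.
14 is in the range for the 2nd.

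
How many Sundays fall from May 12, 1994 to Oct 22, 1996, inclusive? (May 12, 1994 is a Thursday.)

May 12, 1994 is a Thursday; the first Sunday on or after it is May 15, 1994 (3 days later).
From May 15, 1994 to Oct 22, 1996: 230 + 365 + 296 = 891 days (rest of 1994, 1995, to Oct 22, 1996 in 1996).
891 ÷ 7 = 127 full weeks with remainder 2, so 127 more Sundays after the first → 128.

128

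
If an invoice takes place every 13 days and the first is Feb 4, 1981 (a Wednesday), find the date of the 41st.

Jul 9, 1982

The 41st occurrence is 40 intervals after the first: 40 × 13 = 520 days after Feb 4, 1981.
Feb has 28 days — 24 days to the end of Feb leaves 496.
From end of Feb to end of 1981 is 306 days (190 left).
Jan has 31 days (159 left).
Feb has 28 days (131 left).
Mar has 31 days (100 left).
Apr has 30 days (70 left).
May has 31 days (39 left).
Jun has 30 days (9 left).
9 days into Jul → Jul 9, 1982.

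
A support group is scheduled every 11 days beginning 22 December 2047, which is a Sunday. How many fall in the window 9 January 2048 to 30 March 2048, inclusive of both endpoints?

8

Occurrences land 11·i days after 22 December 2047 for i = 0, 1, 2, …
9 January 2048 is 18 days after the start; 18 ÷ 11 = 1 remainder 7; since the remainder is 7, round up to i = 2. First occurrence in the window: #3 on 13 January 2048 (2×11 = 22 days in).
30 March 2048 is 99 days after the start; 99 ÷ 11 = 9 remainder 0. Last occurrence in the window: #10 on 30 March 2048.
Occurrences #3 through #10: 8 in total.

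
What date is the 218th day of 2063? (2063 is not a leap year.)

January has 31 days (218 − 31 = 187 remain).
February has 28 days (187 − 28 = 159 remain).
March has 31 days (159 − 31 = 128 remain).
April has 30 days (128 − 30 = 98 remain).
May has 31 days (98 − 31 = 67 remain).
June has 30 days (67 − 30 = 37 remain).
July has 31 days (37 − 31 = 6 remain).
6 into August → August 6.

6 August 2063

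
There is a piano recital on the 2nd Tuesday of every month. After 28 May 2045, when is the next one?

May 2045 starts on a Monday; its first Tuesday is the 2nd, so the 2nd Tuesday is the 9th — 9 May 2045.
That is not after 28 May 2045, so look at June 2045.
June 2045 starts on a Thursday; its first Tuesday is the 6th, so the 2nd Tuesday is the 13th — 13 June 2045.

13 June 2045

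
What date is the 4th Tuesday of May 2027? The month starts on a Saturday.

May 25, 2027

May 2027 begins on a Saturday, so the first Tuesday is May 4 (3 days later).
The 4th Tuesday is 3 weeks later: 4 + 21 = 25.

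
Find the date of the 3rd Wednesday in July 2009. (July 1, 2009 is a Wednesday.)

July 2009 begins on a Wednesday, so the first Wednesday is July 1.
The 3rd Wednesday is 2 weeks later: 1 + 14 = 15.

2009-07-15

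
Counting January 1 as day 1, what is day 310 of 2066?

2066-11-06

January has 31 days (310 − 31 = 279 remain).
February has 28 days (279 − 28 = 251 remain).
March has 31 days (251 − 31 = 220 remain).
April has 30 days (220 − 30 = 190 remain).
May has 31 days (190 − 31 = 159 remain).
June has 30 days (159 − 30 = 129 remain).
July has 31 days (129 − 31 = 98 remain).
August has 31 days (98 − 31 = 67 remain).
September has 30 days (67 − 30 = 37 remain).
October has 31 days (37 − 31 = 6 remain).
6 into November → November 6.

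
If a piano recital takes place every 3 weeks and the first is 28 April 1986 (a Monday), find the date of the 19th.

11 May 1987

The 19th occurrence is 18 intervals after the first: 18 × 21 = 378 days after 28 April 1986.
April has 30 days — 2 days to the end of April leaves 376.
May has 31 days (345 left).
June has 30 days (315 left).
July has 31 days (284 left).
August has 31 days (253 left).
September has 30 days (223 left).
October has 31 days (192 left).
November has 30 days (162 left).
December has 31 days (131 left).
January has 31 days (100 left).
February has 28 days (72 left).
March has 31 days (41 left).
April has 30 days (11 left).
11 days into May → 11 May 1987.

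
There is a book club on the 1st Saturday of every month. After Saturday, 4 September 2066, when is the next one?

September 2066 starts on a Wednesday, so its 1st Saturday is 4 September 2066 (3 days in).
That is not after 4 September 2066, so look at October 2066.
October 2066 starts on a Friday, so its 1st Saturday is 2 October 2066 (1 day in).

2 October 2066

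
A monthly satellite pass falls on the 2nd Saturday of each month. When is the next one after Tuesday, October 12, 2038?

October 2038 starts on a Friday; its first Saturday is the 2nd, so the 2nd Saturday is the 9th — October 9, 2038.
That is not after October 12, 2038, so look at November 2038.
November 2038 starts on a Monday; its first Saturday is the 6th, so the 2nd Saturday is the 13th — November 13, 2038.

November 13, 2038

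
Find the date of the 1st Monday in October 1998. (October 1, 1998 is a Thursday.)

October 1998 begins on a Thursday, so the first Monday is October 5 (4 days later).

5 October 1998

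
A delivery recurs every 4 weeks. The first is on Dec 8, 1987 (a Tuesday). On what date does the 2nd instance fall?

The 2nd occurrence is 1 interval after the first: 1 × 28 = 28 days after Dec 8, 1987.
Dec has 31 days — 23 days to the end of Dec leaves 5.
5 days into Jan → Jan 5, 1988.

Jan 5, 1988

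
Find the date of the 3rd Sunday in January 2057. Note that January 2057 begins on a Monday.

January 2057 begins on a Monday, so the first Sunday is January 7 (6 days later).
The 3rd Sunday is 2 weeks later: 7 + 14 = 21.

2057-01-21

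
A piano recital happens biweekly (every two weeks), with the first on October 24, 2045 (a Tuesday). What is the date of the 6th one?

January 2, 2046

The 6th occurrence is 5 intervals after the first: 5 × 14 = 70 days after October 24, 2045.
October has 31 days — 7 days to the end of October leaves 63.
November has 30 days (33 left).
December has 31 days (2 left).
2 days into January → January 2, 2046.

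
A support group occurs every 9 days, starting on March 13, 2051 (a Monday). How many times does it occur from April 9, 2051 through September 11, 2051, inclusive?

18

Occurrences land 9·i days after March 13, 2051 for i = 0, 1, 2, …
April 9, 2051 is 27 days after the start; 27 ÷ 9 = 3 remainder 0. First occurrence in the window: #4 on April 9, 2051 (3×9 = 27 days in).
September 11, 2051 is 182 days after the start; 182 ÷ 9 = 20 remainder 2. Last occurrence in the window: #21 on September 9, 2051.
Occurrences #4 through #21: 18 in total.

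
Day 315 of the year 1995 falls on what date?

January has 31 days (315 − 31 = 284 remain).
February has 28 days (284 − 28 = 256 remain).
March has 31 days (256 − 31 = 225 remain).
April has 30 days (225 − 30 = 195 remain).
May has 31 days (195 − 31 = 164 remain).
June has 30 days (164 − 30 = 134 remain).
July has 31 days (134 − 31 = 103 remain).
August has 31 days (103 − 31 = 72 remain).
September has 30 days (72 − 30 = 42 remain).
October has 31 days (42 − 31 = 11 remain).
11 into November → November 11.

November 11, 1995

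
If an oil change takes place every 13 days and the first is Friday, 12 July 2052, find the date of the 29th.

11 July 2053

The 29th occurrence is 28 intervals after the first: 28 × 13 = 364 days after 12 July 2052.
July has 31 days — 19 days to the end of July leaves 345.
August has 31 days (314 left).
September has 30 days (284 left).
October has 31 days (253 left).
November has 30 days (223 left).
December has 31 days (192 left).
January has 31 days (161 left).
February has 28 days (133 left).
March has 31 days (102 left).
April has 30 days (72 left).
May has 31 days (41 left).
June has 30 days (11 left).
11 days into July → 11 July 2053.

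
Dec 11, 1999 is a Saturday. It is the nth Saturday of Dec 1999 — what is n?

Day 11 falls in week ⌈11/7⌉ of the month.
Days 1–7 hold the 1st Saturday, 8–14 the 2nd, 15–21 the 3rd, 22–28 the 4th, 29–31 the 5th.
11 is in the range for the 2nd.

2nd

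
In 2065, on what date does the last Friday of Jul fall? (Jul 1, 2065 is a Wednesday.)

Jul 2065 begins on a Wednesday, so the first Friday is Jul 3 (2 days later).
Jul 2065 has 31 days. Adding weeks: 3, 10, 17, 24, 31 — the last one ≤ 31 is the 31st.

Jul 31, 2065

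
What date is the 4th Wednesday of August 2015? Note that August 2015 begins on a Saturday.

August 26, 2015

August 2015 begins on a Saturday, so the first Wednesday is August 5 (4 days later).
The 4th Wednesday is 3 weeks later: 5 + 21 = 26.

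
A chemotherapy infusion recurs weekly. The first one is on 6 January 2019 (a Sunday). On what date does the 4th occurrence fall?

27 January 2019

The 4th occurrence is 3 intervals after the first: 3 × 7 = 21 days after 6 January 2019.
21 days later is 27 January 2019.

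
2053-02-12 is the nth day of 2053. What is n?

Days in months before February: 31 = 31.
Plus 12 days into February → day 43.

43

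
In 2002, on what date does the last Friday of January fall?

January 25, 2002

January 2002 begins on a Tuesday, so the first Friday is January 4 (3 days later).
January 2002 has 31 days. Adding weeks: 4, 11, 18, 25 — the last one ≤ 31 is the 25th.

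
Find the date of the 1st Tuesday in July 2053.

2053-07-01

July 2053 begins on a Tuesday, so the first Tuesday is July 1.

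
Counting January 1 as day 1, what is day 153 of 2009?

January has 31 days (153 − 31 = 122 remain).
February has 28 days (122 − 28 = 94 remain).
March has 31 days (94 − 31 = 63 remain).
April has 30 days (63 − 30 = 33 remain).
May has 31 days (33 − 31 = 2 remain).
2 into June → June 2.

2 June 2009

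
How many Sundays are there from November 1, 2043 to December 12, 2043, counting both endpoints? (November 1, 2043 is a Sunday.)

November 1, 2043 is a Sunday; the first Sunday on or after it is November 1, 2043.
From November 1, 2043 to December 12, 2043: 29 + 12 = 41 days (rest of November, December).
41 ÷ 7 = 5 full weeks with remainder 6, so 5 more Sundays after the first → 6.

6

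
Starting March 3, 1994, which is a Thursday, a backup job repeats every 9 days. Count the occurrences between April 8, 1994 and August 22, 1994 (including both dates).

Occurrences land 9·i days after March 3, 1994 for i = 0, 1, 2, …
April 8, 1994 is 36 days after the start; 36 ÷ 9 = 4 remainder 0. First occurrence in the window: #5 on April 8, 1994 (4×9 = 36 days in).
August 22, 1994 is 172 days after the start; 172 ÷ 9 = 19 remainder 1. Last occurrence in the window: #20 on August 21, 1994.
Occurrences #5 through #20: 16 in total.

16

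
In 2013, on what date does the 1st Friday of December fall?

December 2013 begins on a Sunday, so the first Friday is December 6 (5 days later).

December 6, 2013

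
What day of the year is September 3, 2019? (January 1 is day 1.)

246

Days in months before September: 31 + 28 + 31 + 30 + 31 + 30 + 31 + 31 = 243.
Plus 3 days into September → day 246.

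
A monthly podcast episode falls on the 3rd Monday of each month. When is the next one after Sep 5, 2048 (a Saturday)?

Sep 2048 starts on a Tuesday; its first Monday is the 7th, so the 3rd Monday is the 21st — Sep 21, 2048.
Sep 21, 2048 is after Sep 5, 2048, so that is the next one.

Sep 21, 2048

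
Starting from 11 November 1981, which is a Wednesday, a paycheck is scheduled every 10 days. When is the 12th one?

1 March 1982

The 12th occurrence is 11 intervals after the first: 11 × 10 = 110 days after 11 November 1981.
November has 30 days — 19 days to the end of November leaves 91.
December has 31 days (60 left).
January has 31 days (29 left).
February has 28 days (1 left).
1 day into March → 1 March 1982.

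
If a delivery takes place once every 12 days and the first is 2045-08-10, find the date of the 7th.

2045-10-21

The 7th occurrence is 6 intervals after the first: 6 × 12 = 72 days after 2045-08-10.
August has 31 days — 21 days to the end of August leaves 51.
September has 30 days (21 left).
21 days into October → 2045-10-21.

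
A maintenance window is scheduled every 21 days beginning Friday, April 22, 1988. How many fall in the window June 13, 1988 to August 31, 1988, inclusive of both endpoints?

Occurrences land 21·i days after April 22, 1988 for i = 0, 1, 2, …
June 13, 1988 is 52 days after the start; 52 ÷ 21 = 2 remainder 10; since the remainder is 10, round up to i = 3. First occurrence in the window: #4 on June 24, 1988 (3×21 = 63 days in).
August 31, 1988 is 131 days after the start; 131 ÷ 21 = 6 remainder 5. Last occurrence in the window: #7 on August 26, 1988.
Occurrences #4 through #7: 4 in total.

4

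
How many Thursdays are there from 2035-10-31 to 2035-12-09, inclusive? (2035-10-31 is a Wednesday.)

2035-10-31 is a Wednesday; the first Thursday on or after it is 2035-11-01 (1 day later).
From 2035-11-01 to 2035-12-09: 29 + 9 = 38 days (rest of November, December).
38 ÷ 7 = 5 full weeks with remainder 3, so 5 more Thursdays after the first → 6.

6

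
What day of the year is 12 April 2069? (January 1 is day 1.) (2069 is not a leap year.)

102

Days in months before April: 31 + 28 + 31 = 90.
Plus 12 days into April → day 102.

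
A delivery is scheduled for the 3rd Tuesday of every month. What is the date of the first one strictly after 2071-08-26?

August 2071 starts on a Saturday; its first Tuesday is the 4th, so the 3rd Tuesday is the 18th — 2071-08-18.
That is not after 2071-08-26, so look at September 2071.
September 2071 starts on a Tuesday; its first Tuesday is the 1st, so the 3rd Tuesday is the 15th — 2071-09-15.

2071-09-15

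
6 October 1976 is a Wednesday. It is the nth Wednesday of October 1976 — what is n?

1st

Day 6 falls in week ⌈6/7⌉ of the month.
Days 1–7 hold the 1st Wednesday, 8–14 the 2nd, 15–21 the 3rd, 22–28 the 4th, 29–31 the 5th.
6 is in the range for the 1st.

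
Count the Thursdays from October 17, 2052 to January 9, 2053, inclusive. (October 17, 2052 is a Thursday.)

October 17, 2052 is a Thursday; the first Thursday on or after it is October 17, 2052.
From October 17, 2052 to January 9, 2053: 14 + 30 + 31 + 9 = 84 days (rest of October, November, December, January).
84 ÷ 7 = 12 full weeks with remainder 0, so 12 more Thursdays after the first → 13.

13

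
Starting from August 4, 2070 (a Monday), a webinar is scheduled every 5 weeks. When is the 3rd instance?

October 13, 2070

The 3rd occurrence is 2 intervals after the first: 2 × 35 = 70 days after August 4, 2070.
August has 31 days — 27 days to the end of August leaves 43.
September has 30 days (13 left).
13 days into October → October 13, 2070.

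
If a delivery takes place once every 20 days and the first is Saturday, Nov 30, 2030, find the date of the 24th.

The 24th occurrence is 23 intervals after the first: 23 × 20 = 460 days after Nov 30, 2030.
Nov has 30 days — 0 days to the end of Nov leaves 460.
From end of Nov to end of 2030 is 31 days (429 left).
2031 has 365 days (64 left).
Jan has 31 days (33 left).
Feb has 29 days (4 left).
4 days into Mar → Mar 4, 2032.

Mar 4, 2032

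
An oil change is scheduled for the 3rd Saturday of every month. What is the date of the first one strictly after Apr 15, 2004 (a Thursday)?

Apr 17, 2004

Apr 2004 starts on a Thursday; its first Saturday is the 3rd, so the 3rd Saturday is the 17th — Apr 17, 2004.
Apr 17, 2004 is after Apr 15, 2004, so that is the next one.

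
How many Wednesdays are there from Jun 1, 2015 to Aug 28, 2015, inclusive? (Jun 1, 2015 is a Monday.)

Jun 1, 2015 is a Monday; the first Wednesday on or after it is Jun 3, 2015 (2 days later).
From Jun 3, 2015 to Aug 28, 2015: 27 + 31 + 28 = 86 days (rest of Jun, Jul, Aug).
86 ÷ 7 = 12 full weeks with remainder 2, so 12 more Wednesdays after the first → 13.

13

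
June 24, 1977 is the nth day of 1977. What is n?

Days in months before June: 31 + 28 + 31 + 30 + 31 = 151.
Plus 24 days into June → day 175.

175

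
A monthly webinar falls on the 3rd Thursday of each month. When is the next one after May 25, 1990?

Jun 21, 1990

May 1990 starts on a Tuesday; its first Thursday is the 3rd, so the 3rd Thursday is the 17th — May 17, 1990.
That is not after May 25, 1990, so look at Jun 1990.
Jun 1990 starts on a Friday; its first Thursday is the 7th, so the 3rd Thursday is the 21st — Jun 21, 1990.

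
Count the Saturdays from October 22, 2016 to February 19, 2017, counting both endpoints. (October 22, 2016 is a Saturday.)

18

October 22, 2016 is a Saturday; the first Saturday on or after it is October 22, 2016.
From October 22, 2016 to February 19, 2017: 9 + 30 + 31 + 31 + 19 = 120 days (rest of October, November, December, January, February).
120 ÷ 7 = 17 full weeks with remainder 1, so 17 more Saturdays after the first → 18.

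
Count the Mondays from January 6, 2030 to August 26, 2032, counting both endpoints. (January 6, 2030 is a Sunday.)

January 6, 2030 is a Sunday; the first Monday on or after it is January 7, 2030 (1 day later).
From January 7, 2030 to August 26, 2032: 358 + 365 + 239 = 962 days (rest of 2030, 2031, to August 26, 2032 in 2032).
962 ÷ 7 = 137 full weeks with remainder 3, so 137 more Mondays after the first → 138.

138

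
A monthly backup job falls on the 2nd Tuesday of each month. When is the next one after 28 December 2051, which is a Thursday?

9 January 2052

December 2051 starts on a Friday; its first Tuesday is the 5th, so the 2nd Tuesday is the 12th — 12 December 2051.
That is not after 28 December 2051, so look at January 2052.
January 2052 starts on a Monday; its first Tuesday is the 2nd, so the 2nd Tuesday is the 9th — 9 January 2052.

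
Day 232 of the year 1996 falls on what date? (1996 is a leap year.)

Jan has 31 days (232 − 31 = 201 remain).
Feb has 29 days (201 − 29 = 172 remain).
Mar has 31 days (172 − 31 = 141 remain).
Apr has 30 days (141 − 30 = 111 remain).
May has 31 days (111 − 31 = 80 remain).
Jun has 30 days (80 − 30 = 50 remain).
Jul has 31 days (50 − 31 = 19 remain).
19 into Aug → Aug 19.

Aug 19, 1996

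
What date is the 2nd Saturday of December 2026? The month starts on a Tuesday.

December 2026 begins on a Tuesday, so the first Saturday is December 5 (4 days later).
The 2nd Saturday is 1 weeks later: 5 + 7 = 12.

12 December 2026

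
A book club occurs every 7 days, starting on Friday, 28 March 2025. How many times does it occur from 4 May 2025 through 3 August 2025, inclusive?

13

Occurrences land 7·i days after 28 March 2025 for i = 0, 1, 2, …
4 May 2025 is 37 days after the start; 37 ÷ 7 = 5 remainder 2; since the remainder is 2, round up to i = 6. First occurrence in the window: #7 on 9 May 2025 (6×7 = 42 days in).
3 August 2025 is 128 days after the start; 128 ÷ 7 = 18 remainder 2. Last occurrence in the window: #19 on 1 August 2025.
Occurrences #7 through #19: 13 in total.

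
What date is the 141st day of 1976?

20 May 1976

January has 31 days (141 − 31 = 110 remain).
February has 29 days (110 − 29 = 81 remain).
March has 31 days (81 − 31 = 50 remain).
April has 30 days (50 − 30 = 20 remain).
20 into May → May 20.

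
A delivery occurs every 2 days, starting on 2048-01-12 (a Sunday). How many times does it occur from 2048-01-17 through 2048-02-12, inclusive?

13

Occurrences land 2·i days after 2048-01-12 for i = 0, 1, 2, …
2048-01-17 is 5 days after the start; 5 ÷ 2 = 2 remainder 1; since the remainder is 1, round up to i = 3. First occurrence in the window: #4 on 2048-01-18 (3×2 = 6 days in).
2048-02-12 is 31 days after the start; 31 ÷ 2 = 15 remainder 1. Last occurrence in the window: #16 on 2048-02-11.
Occurrences #4 through #16: 13 in total.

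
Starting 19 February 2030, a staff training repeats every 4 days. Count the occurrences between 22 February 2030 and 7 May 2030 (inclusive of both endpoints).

Occurrences land 4·i days after 19 February 2030 for i = 0, 1, 2, …
22 February 2030 is 3 days after the start; 3 ÷ 4 = 0 remainder 3; since the remainder is 3, round up to i = 1. First occurrence in the window: #2 on 23 February 2030 (1×4 = 4 days in).
7 May 2030 is 77 days after the start; 77 ÷ 4 = 19 remainder 1. Last occurrence in the window: #20 on 6 May 2030.
Occurrences #2 through #20: 19 in total.

19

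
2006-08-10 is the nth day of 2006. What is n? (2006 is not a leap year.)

Days in months before August: 31 + 28 + 31 + 30 + 31 + 30 + 31 = 212.
Plus 10 days into August → day 222.

222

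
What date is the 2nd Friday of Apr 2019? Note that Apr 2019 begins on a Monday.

Apr 12, 2019

Apr 2019 begins on a Monday, so the first Friday is Apr 5 (4 days later).
The 2nd Friday is 1 weeks later: 5 + 7 = 12.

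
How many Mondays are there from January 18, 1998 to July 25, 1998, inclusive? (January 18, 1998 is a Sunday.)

January 18, 1998 is a Sunday; the first Monday on or after it is January 19, 1998 (1 day later).
From January 19, 1998 to July 25, 1998: 12 + 28 + 31 + 30 + 31 + 30 + 25 = 187 days (rest of January, February, March, April, May, June, July).
187 ÷ 7 = 26 full weeks with remainder 5, so 26 more Mondays after the first → 27.

27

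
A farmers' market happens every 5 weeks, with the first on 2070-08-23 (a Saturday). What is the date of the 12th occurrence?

2071-09-12

The 12th occurrence is 11 intervals after the first: 11 × 35 = 385 days after 2070-08-23.
August has 31 days — 8 days to the end of August leaves 377.
September has 30 days (347 left).
October has 31 days (316 left).
November has 30 days (286 left).
December has 31 days (255 left).
January has 31 days (224 left).
February has 28 days (196 left).
March has 31 days (165 left).
April has 30 days (135 left).
May has 31 days (104 left).
June has 30 days (74 left).
July has 31 days (43 left).
August has 31 days (12 left).
12 days into September → 2071-09-12.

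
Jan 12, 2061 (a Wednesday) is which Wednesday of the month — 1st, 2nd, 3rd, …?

Day 12 falls in week ⌈12/7⌉ of the month.
Days 1–7 hold the 1st Wednesday, 8–14 the 2nd, 15–21 the 3rd, 22–28 the 4th, 29–31 the 5th.
12 is in the range for the 2nd.

2nd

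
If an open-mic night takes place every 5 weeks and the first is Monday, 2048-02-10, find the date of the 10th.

2048-12-21

The 10th occurrence is 9 intervals after the first: 9 × 35 = 315 days after 2048-02-10.
February has 29 days — 19 days to the end of February leaves 296.
March has 31 days (265 left).
April has 30 days (235 left).
May has 31 days (204 left).
June has 30 days (174 left).
July has 31 days (143 left).
August has 31 days (112 left).
September has 30 days (82 left).
October has 31 days (51 left).
November has 30 days (21 left).
21 days into December → 2048-12-21.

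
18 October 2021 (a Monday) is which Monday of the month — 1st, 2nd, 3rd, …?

3rd

Day 18 falls in week ⌈18/7⌉ of the month.
Days 1–7 hold the 1st Monday, 8–14 the 2nd, 15–21 the 3rd, 22–28 the 4th, 29–31 the 5th.
18 is in the range for the 3rd.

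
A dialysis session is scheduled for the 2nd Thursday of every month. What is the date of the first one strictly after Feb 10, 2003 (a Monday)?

Feb 2003 starts on a Saturday; its first Thursday is the 6th, so the 2nd Thursday is the 13th — Feb 13, 2003.
Feb 13, 2003 is after Feb 10, 2003, so that is the next one.

Feb 13, 2003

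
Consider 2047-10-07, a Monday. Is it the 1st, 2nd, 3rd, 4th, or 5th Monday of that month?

Day 7 falls in week ⌈7/7⌉ of the month.
Days 1–7 hold the 1st Monday, 8–14 the 2nd, 15–21 the 3rd, 22–28 the 4th, 29–31 the 5th.
7 is in the range for the 1st.

1st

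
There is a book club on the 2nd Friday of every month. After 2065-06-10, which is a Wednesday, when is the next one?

2065-06-12

June 2065 starts on a Monday; its first Friday is the 5th, so the 2nd Friday is the 12th — 2065-06-12.
2065-06-12 is after 2065-06-10, so that is the next one.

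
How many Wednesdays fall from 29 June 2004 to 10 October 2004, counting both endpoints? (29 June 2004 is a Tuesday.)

29 June 2004 is a Tuesday; the first Wednesday on or after it is 30 June 2004 (1 day later).
From 30 June 2004 to 10 October 2004: 0 + 31 + 31 + 30 + 10 = 102 days (rest of June, July, August, September, October).
102 ÷ 7 = 14 full weeks with remainder 4, so 14 more Wednesdays after the first → 15.

15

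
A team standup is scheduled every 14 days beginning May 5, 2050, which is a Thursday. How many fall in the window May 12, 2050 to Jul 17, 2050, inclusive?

5

Occurrences land 14·i days after May 5, 2050 for i = 0, 1, 2, …
May 12, 2050 is 7 days after the start; 7 ÷ 14 = 0 remainder 7; since the remainder is 7, round up to i = 1. First occurrence in the window: #2 on May 19, 2050 (1×14 = 14 days in).
Jul 17, 2050 is 73 days after the start; 73 ÷ 14 = 5 remainder 3. Last occurrence in the window: #6 on Jul 14, 2050.
Occurrences #2 through #6: 5 in total.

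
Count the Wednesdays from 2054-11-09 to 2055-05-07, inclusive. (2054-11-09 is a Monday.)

26

2054-11-09 is a Monday; the first Wednesday on or after it is 2054-11-11 (2 days later).
From 2054-11-11 to 2055-05-07: 19 + 31 + 31 + 28 + 31 + 30 + 7 = 177 days (rest of November, December, January, February, March, April, May).
177 ÷ 7 = 25 full weeks with remainder 2, so 25 more Wednesdays after the first → 26.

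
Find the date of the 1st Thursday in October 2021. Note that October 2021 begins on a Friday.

2021-10-07

October 2021 begins on a Friday, so the first Thursday is October 7 (6 days later).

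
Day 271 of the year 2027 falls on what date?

Jan has 31 days (271 − 31 = 240 remain).
Feb has 28 days (240 − 28 = 212 remain).
Mar has 31 days (212 − 31 = 181 remain).
Apr has 30 days (181 − 30 = 151 remain).
May has 31 days (151 − 31 = 120 remain).
Jun has 30 days (120 − 30 = 90 remain).
Jul has 31 days (90 − 31 = 59 remain).
Aug has 31 days (59 − 31 = 28 remain).
28 into Sep → Sep 28.

Sep 28, 2027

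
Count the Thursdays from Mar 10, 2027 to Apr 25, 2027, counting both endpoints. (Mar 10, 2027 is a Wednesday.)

Mar 10, 2027 is a Wednesday; the first Thursday on or after it is Mar 11, 2027 (1 day later).
From Mar 11, 2027 to Apr 25, 2027: 20 + 25 = 45 days (rest of Mar, Apr).
45 ÷ 7 = 6 full weeks with remainder 3, so 6 more Thursdays after the first → 7.

7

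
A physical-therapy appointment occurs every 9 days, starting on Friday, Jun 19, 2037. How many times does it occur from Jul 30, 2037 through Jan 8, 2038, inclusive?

18

Occurrences land 9·i days after Jun 19, 2037 for i = 0, 1, 2, …
Jul 30, 2037 is 41 days after the start; 41 ÷ 9 = 4 remainder 5; since the remainder is 5, round up to i = 5. First occurrence in the window: #6 on Aug 3, 2037 (5×9 = 45 days in).
Jan 8, 2038 is 203 days after the start; 203 ÷ 9 = 22 remainder 5. Last occurrence in the window: #23 on Jan 3, 2038.
Occurrences #6 through #23: 18 in total.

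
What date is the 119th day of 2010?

Jan has 31 days (119 − 31 = 88 remain).
Feb has 28 days (88 − 28 = 60 remain).
Mar has 31 days (60 − 31 = 29 remain).
29 into Apr → Apr 29.

Apr 29, 2010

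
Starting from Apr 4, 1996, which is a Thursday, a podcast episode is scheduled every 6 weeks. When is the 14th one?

The 14th occurrence is 13 intervals after the first: 13 × 42 = 546 days after Apr 4, 1996.
Apr has 30 days — 26 days to the end of Apr leaves 520.
From end of Apr to end of 1996 is 245 days (275 left).
Jan has 31 days (244 left).
Feb has 28 days (216 left).
Mar has 31 days (185 left).
Apr has 30 days (155 left).
May has 31 days (124 left).
Jun has 30 days (94 left).
Jul has 31 days (63 left).
Aug has 31 days (32 left).
Sep has 30 days (2 left).
2 days into Oct → Oct 2, 1997.

Oct 2, 1997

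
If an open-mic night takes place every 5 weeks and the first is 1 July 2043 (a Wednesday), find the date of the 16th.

The 16th occurrence is 15 intervals after the first: 15 × 35 = 525 days after 1 July 2043.
July has 31 days — 30 days to the end of July leaves 495.
From end of July to end of 2043 is 153 days (342 left).
January has 31 days (311 left).
February has 29 days (282 left).
March has 31 days (251 left).
April has 30 days (221 left).
May has 31 days (190 left).
June has 30 days (160 left).
July has 31 days (129 left).
August has 31 days (98 left).
September has 30 days (68 left).
October has 31 days (37 left).
November has 30 days (7 left).
7 days into December → 7 December 2044.

7 December 2044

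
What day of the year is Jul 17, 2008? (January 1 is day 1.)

199

Days in months before Jul: 31 + 29 + 31 + 30 + 31 + 30 = 182.
Plus 17 days into Jul → day 199.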